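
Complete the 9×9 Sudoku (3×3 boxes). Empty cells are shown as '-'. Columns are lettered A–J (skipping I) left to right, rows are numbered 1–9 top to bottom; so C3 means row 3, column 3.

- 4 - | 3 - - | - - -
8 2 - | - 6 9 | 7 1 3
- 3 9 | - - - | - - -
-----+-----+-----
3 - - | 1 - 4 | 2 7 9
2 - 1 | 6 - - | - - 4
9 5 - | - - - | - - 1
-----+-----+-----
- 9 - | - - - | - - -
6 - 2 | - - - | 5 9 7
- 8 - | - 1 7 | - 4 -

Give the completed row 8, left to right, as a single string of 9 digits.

612843597

C2 = 5 (sole candidate).
D2 = 4 (sole candidate).
B4 = 6 (sole candidate).
C4 = 8 (sole candidate).
E4 = 5 (sole candidate).
B5 = 7 (sole candidate).
C6 = 4 (sole candidate).
B8 = 1: row 8 has {2,5,6,7,9}; col 2 has {2,3,4,5,6,7,8,9}; box has {2,6,8,9} → only 1 remains.
D8 = 8: row 8 has {1,2,5,6,7,9}; col 4 has {1,3,4,6}; box has {1,7} → only 8 remains.
F8 = 3: row 8 has {1,2,5,6,7,8,9}; col 6 has {4,7,9}; box has {1,7,8} → only 3 remains.
A9 = 5 (sole candidate).
C9 = 3 (sole candidate).
G9 = 6 (sole candidate).
J9 = 2 (sole candidate).
F5 = 8 (sole candidate).
G5 = 3 (sole candidate).
H5 = 5 (sole candidate).
F6 = 2 (sole candidate).
G6 = 8 (sole candidate).
H6 = 6 (sole candidate).
C7 = 7 (sole candidate).
G7 = 1 (sole candidate).
J7 = 8 (sole candidate).
E8 = 4: row 8 has {1,2,3,5,6,7,8,9}; col 5 has {1,5,6}; box has {1,3,7,8} → only 4 remains.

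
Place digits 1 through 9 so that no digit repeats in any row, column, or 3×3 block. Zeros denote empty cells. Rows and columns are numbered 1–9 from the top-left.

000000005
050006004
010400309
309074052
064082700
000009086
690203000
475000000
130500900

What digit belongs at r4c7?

1

r4c2 = 8 (sole candidate).
r4c7 = 1: row 4 has {2,3,4,5,7,8,9}; col 7 has {3,7,9}; box has {2,5,6,7,8} → only 1 remains.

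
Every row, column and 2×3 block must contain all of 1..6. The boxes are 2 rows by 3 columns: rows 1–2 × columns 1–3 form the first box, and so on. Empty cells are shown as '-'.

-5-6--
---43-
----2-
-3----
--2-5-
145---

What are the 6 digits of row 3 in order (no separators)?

514326

row 1, column 5 = 1 (sole candidate).
row 1, column 6 = 2 (sole candidate).
row 2, column 6 = 5 (sole candidate).
row 5, column 2 = 6 (sole candidate).
row 6, column 5 = 6 (sole candidate).
row 6, column 6 = 3 (sole candidate).
row 3, column 2 = 1: row 3 has {2}; col 2 has {3,4,5,6}; box has {3} → only 1 remains.
row 4, column 5 = 4 (sole candidate).
row 5, column 1 = 3 (sole candidate).
row 5, column 4 = 1 (sole candidate).
row 5, column 6 = 4 (sole candidate).
row 6, column 4 = 2 (sole candidate).
row 1, column 1 = 4 (sole candidate).
row 1, column 3 = 3 (sole candidate).
row 2, column 2 = 2 (sole candidate).
row 3, column 6 = 6: row 3 has {1,2}; col 6 has {2,3,4,5}; box has {2,4} → only 6 remains.
row 4, column 3 = 6 (sole candidate).
row 4, column 4 = 5 (sole candidate).
row 4, column 6 = 1 (sole candidate).
row 2, column 1 = 6 (sole candidate).
row 2, column 3 = 1 (sole candidate).
row 3, column 1 = 5: row 3 has {1,2,6}; col 1 has {1,3,4,6}; box has {1,3,6} → only 5 remains.
row 3, column 3 = 4: row 3 has {1,2,5,6}; col 3 has {1,2,3,5,6}; box has {1,3,5,6} → only 4 remains.
row 3, column 4 = 3: row 3 has {1,2,4,5,6}; col 4 has {1,2,4,5,6}; box has {1,2,4,5,6} → only 3 remains.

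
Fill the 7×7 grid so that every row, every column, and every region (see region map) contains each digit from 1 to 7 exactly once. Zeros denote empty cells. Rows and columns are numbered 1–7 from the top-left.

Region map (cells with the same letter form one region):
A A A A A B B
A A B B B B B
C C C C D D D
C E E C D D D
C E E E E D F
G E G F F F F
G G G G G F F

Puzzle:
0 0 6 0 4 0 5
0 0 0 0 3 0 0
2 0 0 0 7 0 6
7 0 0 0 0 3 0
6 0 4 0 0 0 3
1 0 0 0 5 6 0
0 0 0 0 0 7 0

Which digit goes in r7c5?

r1c1 = 3: row 1 has {4,5,6}; col 1 has {1,2,6,7}; region has {4,6} → only 3 remains.
r2c1 = 5: row 2 has {3}; col 1 has {1,2,3,6,7}; region has {3,4,6} → only 5 remains.
r7c1 = 4: row 7 has {7}; col 1 has {1,2,3,5,6,7}; region has {1} → only 4 remains.
r2c4 = 6: in row 2, 6 can only go here (every other open cell in that row sees a 6).
r4c2 = 6: in row 4, 6 can only go here (every other open cell in that row sees a 6).
r7c7 = 1: in row 7, 1 can only go here (every other open cell in that row sees a 1).
r7c5 = 6: in row 7, 6 can only go here (every other open cell in that row sees a 6).

6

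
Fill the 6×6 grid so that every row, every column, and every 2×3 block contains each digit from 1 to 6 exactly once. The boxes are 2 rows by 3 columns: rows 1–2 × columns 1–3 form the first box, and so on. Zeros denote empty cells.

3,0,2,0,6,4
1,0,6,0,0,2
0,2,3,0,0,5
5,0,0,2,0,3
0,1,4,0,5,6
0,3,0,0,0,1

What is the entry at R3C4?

R1C2 = 5: row 1 has {2,3,4,6}; col 2 has {1,2,3}; box has {1,2,3,6} → only 5 remains.
R1C4 = 1: row 1 has {2,3,4,5,6}; col 4 has {2}; box has {2,4,6} → only 1 remains.
R2C2 = 4: row 2 has {1,2,6}; col 2 has {1,2,3,5}; box has {1,2,3,5,6} → only 4 remains.
R2C5 = 3: row 2 has {1,2,4,6}; col 5 has {5,6}; box has {1,2,4,6} → only 3 remains.
R4C2 = 6: row 4 has {2,3,5}; col 2 has {1,2,3,4,5}; box has {2,3,5} → only 6 remains.
R4C3 = 1: row 4 has {2,3,5,6}; col 3 has {2,3,4,6}; box has {2,3,5,6} → only 1 remains.
R4C5 = 4: row 4 has {1,2,3,5,6}; col 5 has {3,5,6}; box has {2,3,5} → only 4 remains.
R5C1 = 2: row 5 has {1,4,5,6}; col 1 has {1,3,5}; box has {1,3,4} → only 2 remains.
R5C4 = 3: row 5 has {1,2,4,5,6}; col 4 has {1,2}; box has {1,5,6} → only 3 remains.
R6C1 = 6: row 6 has {1,3}; col 1 has {1,2,3,5}; box has {1,2,3,4} → only 6 remains.
R6C3 = 5: row 6 has {1,3,6}; col 3 has {1,2,3,4,6}; box has {1,2,3,4,6} → only 5 remains.
R6C4 = 4: row 6 has {1,3,5,6}; col 4 has {1,2,3}; box has {1,3,5,6} → only 4 remains.
R6C5 = 2: row 6 has {1,3,4,5,6}; col 5 has {3,4,5,6}; box has {1,3,4,5,6} → only 2 remains.
R2C4 = 5: row 2 has {1,2,3,4,6}; col 4 has {1,2,3,4}; box has {1,2,3,4,6} → only 5 remains.
R3C1 = 4: row 3 has {2,3,5}; col 1 has {1,2,3,5,6}; box has {1,2,3,5,6} → only 4 remains.
R3C4 = 6: row 3 has {2,3,4,5}; col 4 has {1,2,3,4,5}; box has {2,3,4,5} → only 6 remains.

6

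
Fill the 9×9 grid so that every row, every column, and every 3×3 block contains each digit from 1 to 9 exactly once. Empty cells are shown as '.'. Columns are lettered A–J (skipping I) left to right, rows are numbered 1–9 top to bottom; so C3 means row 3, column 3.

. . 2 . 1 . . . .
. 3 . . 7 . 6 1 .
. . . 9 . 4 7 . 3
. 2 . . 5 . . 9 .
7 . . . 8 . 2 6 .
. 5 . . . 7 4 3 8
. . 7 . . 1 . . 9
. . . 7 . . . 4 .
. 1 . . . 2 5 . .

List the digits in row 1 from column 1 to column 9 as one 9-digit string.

G4 = 1 (sole candidate).
J4 = 7 (sole candidate).
J5 = 5 (sole candidate).
J9 = 6 (sole candidate).
J1 = 4: row 1 has {1,2}; col 9 has {3,5,6,7,8,9}; box has {1,3,6,7} → only 4 remains.
J2 = 2 (sole candidate).
J8 = 1 (sole candidate).
B1 = 7: in row 1, 7 can only go here (every other open cell in that row sees a 7).
E3 = 2 (hidden single in row 3).
D6 = 2 (hidden single in row 6).
A8 = 2 (hidden single in row 8).
H7 = 2 (hidden single in row 7).
H9 = 7 (hidden single in row 9).
D5 = 1 (hidden single in column 4).
G1 = 9: in column 7, 9 can only go here (every other open cell in that column sees a 9).
D4 = 4 (hidden single in box 5).
Singles propagation stalls; A1 is still open with candidates {5,6,8}.
  Try A1 = 5: this forces H1=8, H3=5, D7=5, D2=8, F2=5, D9=3; then column 5 has no cell left for 3 — contradiction.
  Try A1 = 6: then row 3 has no cell left for 6 — contradiction.
So A1 = 8.
H1 = 5: row 1 has {1,2,4,7,8,9}; col 8 has {1,2,3,4,6,7,9}; box has {1,2,3,4,6,7,9} → only 5 remains.
B3 = 6 (sole candidate).
H3 = 8 (sole candidate).
C4 = 8 (hidden single in row 4).
D9 = 8 (hidden single in row 9).
D2 = 5 (sole candidate).
F2 = 8 (sole candidate).
A7 = 5 (hidden single in row 7).
A3 = 1 (sole candidate).
C3 = 5 (sole candidate).
C6 = 1 (hidden single in row 6).
F8 = 5 (hidden single in row 8).
C8 = 6 (hidden single in column 3).
F5 = 9 (hidden single in column 6).
B5 = 4 (sole candidate).
C5 = 3 (sole candidate).
E6 = 6 (sole candidate).
B7 = 8 (sole candidate).
G7 = 3 (sole candidate).
B8 = 9 (sole candidate).
E8 = 3 (sole candidate).
G8 = 8 (sole candidate).
C9 = 4 (sole candidate).
E9 = 9 (sole candidate).
C2 = 9 (sole candidate).
A4 = 6 (sole candidate).
F4 = 3 (sole candidate).
A6 = 9 (sole candidate).
D7 = 6 (sole candidate).
E7 = 4 (sole candidate).
A9 = 3 (sole candidate).
D1 = 3: row 1 has {1,2,4,5,7,8,9}; col 4 has {1,2,4,5,6,7,8,9}; box has {1,2,4,5,7,8,9} → only 3 remains.
F1 = 6: row 1 has {1,2,3,4,5,7,8,9}; col 6 has {1,2,3,4,5,7,8,9}; box has {1,2,3,4,5,7,8,9} → only 6 remains.

872316954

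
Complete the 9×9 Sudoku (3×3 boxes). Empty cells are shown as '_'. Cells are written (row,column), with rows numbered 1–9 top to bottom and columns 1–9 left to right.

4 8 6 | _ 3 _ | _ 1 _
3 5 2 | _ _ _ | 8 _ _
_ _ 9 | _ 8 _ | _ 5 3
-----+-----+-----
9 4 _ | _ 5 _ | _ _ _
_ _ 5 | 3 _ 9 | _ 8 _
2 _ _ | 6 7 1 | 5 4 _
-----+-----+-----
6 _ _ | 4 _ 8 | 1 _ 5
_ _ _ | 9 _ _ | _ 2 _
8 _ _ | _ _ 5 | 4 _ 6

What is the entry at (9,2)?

(4,6) = 2: row 4 has {4,5,9}; col 6 has {1,5,8,9}; box has {1,3,5,6,7,9} → only 2 remains.
(5,5) = 4: row 5 has {3,5,8,9}; col 5 has {3,5,7,8}; box has {1,2,3,5,6,7,9} → only 4 remains.
(6,2) = 3: row 6 has {1,2,4,5,6,7}; col 2 has {4,5,8}; box has {2,4,5,9} → only 3 remains.
(6,3) = 8: row 6 has {1,2,3,4,5,6,7}; col 3 has {2,5,6,9}; box has {2,3,4,5,9} → only 8 remains.
(6,9) = 9: row 6 has {1,2,3,4,5,6,7,8}; col 9 has {3,5,6}; box has {4,5,8} → only 9 remains.
(7,5) = 2: row 7 has {1,4,5,6,8}; col 5 has {3,4,5,7,8}; box has {4,5,8,9} → only 2 remains.
(9,5) = 1: row 9 has {4,5,6,8}; col 5 has {2,3,4,5,7,8}; box has {2,4,5,8,9} → only 1 remains.
(1,6) = 7: row 1 has {1,3,4,6,8}; col 6 has {1,2,5,8,9}; box has {3,8} → only 7 remains.
(1,9) = 2: row 1 has {1,3,4,6,7,8}; col 9 has {3,5,6,9}; box has {1,3,5,8} → only 2 remains.
(2,4) = 1: row 2 has {2,3,5,8}; col 4 has {3,4,6,9}; box has {3,7,8} → only 1 remains.
(3,4) = 2: row 3 has {3,5,8,9}; col 4 has {1,3,4,6,9}; box has {1,3,7,8} → only 2 remains.
(4,4) = 8: row 4 has {2,4,5,9}; col 4 has {1,2,3,4,6,9}; box has {1,2,3,4,5,6,7,9} → only 8 remains.
(8,5) = 6: row 8 has {2,9}; col 5 has {1,2,3,4,5,7,8}; box has {1,2,4,5,8,9} → only 6 remains.
(8,6) = 3: row 8 has {2,6,9}; col 6 has {1,2,5,7,8,9}; box has {1,2,4,5,6,8,9} → only 3 remains.
(8,7) = 7: row 8 has {2,3,6,9}; col 7 has {1,4,5,8}; box has {1,2,4,5,6} → only 7 remains.
(8,9) = 8: row 8 has {2,3,6,7,9}; col 9 has {2,3,5,6,9}; box has {1,2,4,5,6,7} → only 8 remains.
(9,4) = 7: row 9 has {1,4,5,6,8}; col 4 has {1,2,3,4,6,8,9}; box has {1,2,3,4,5,6,8,9} → only 7 remains.
(1,4) = 5: row 1 has {1,2,3,4,6,7,8}; col 4 has {1,2,3,4,6,7,8,9}; box has {1,2,3,7,8} → only 5 remains.
(1,7) = 9: row 1 has {1,2,3,4,5,6,7,8}; col 7 has {1,4,5,7,8}; box has {1,2,3,5,8} → only 9 remains.
(2,5) = 9: row 2 has {1,2,3,5,8}; col 5 has {1,2,3,4,5,6,7,8}; box has {1,2,3,5,7,8} → only 9 remains.
(3,7) = 6: row 3 has {2,3,5,8,9}; col 7 has {1,4,5,7,8,9}; box has {1,2,3,5,8,9} → only 6 remains.
(4,7) = 3: row 4 has {2,4,5,8,9}; col 7 has {1,4,5,6,7,8,9}; box has {4,5,8,9} → only 3 remains.
(5,7) = 2: row 5 has {3,4,5,8,9}; col 7 has {1,3,4,5,6,7,8,9}; box has {3,4,5,8,9} → only 2 remains.
(8,2) = 1: row 8 has {2,3,6,7,8,9}; col 2 has {3,4,5,8}; box has {6,8} → only 1 remains.
(8,3) = 4: row 8 has {1,2,3,6,7,8,9}; col 3 has {2,5,6,8,9}; box has {1,6,8} → only 4 remains.
(9,3) = 3: row 9 has {1,4,5,6,7,8}; col 3 has {2,4,5,6,8,9}; box has {1,4,6,8} → only 3 remains.
(9,8) = 9: row 9 has {1,3,4,5,6,7,8}; col 8 has {1,2,4,5,8}; box has {1,2,4,5,6,7,8} → only 9 remains.
(2,8) = 7: row 2 has {1,2,3,5,8,9}; col 8 has {1,2,4,5,8,9}; box has {1,2,3,5,6,8,9} → only 7 remains.
(2,9) = 4: row 2 has {1,2,3,5,7,8,9}; col 9 has {2,3,5,6,8,9}; box has {1,2,3,5,6,7,8,9} → only 4 remains.
(3,2) = 7: row 3 has {2,3,5,6,8,9}; col 2 has {1,3,4,5,8}; box has {2,3,4,5,6,8,9} → only 7 remains.
(3,6) = 4: row 3 has {2,3,5,6,7,8,9}; col 6 has {1,2,3,5,7,8,9}; box has {1,2,3,5,7,8,9} → only 4 remains.
(4,8) = 6: row 4 has {2,3,4,5,8,9}; col 8 has {1,2,4,5,7,8,9}; box has {2,3,4,5,8,9} → only 6 remains.
(5,2) = 6: row 5 has {2,3,4,5,8,9}; col 2 has {1,3,4,5,7,8}; box has {2,3,4,5,8,9} → only 6 remains.
(7,2) = 9: row 7 has {1,2,4,5,6,8}; col 2 has {1,3,4,5,6,7,8}; box has {1,3,4,6,8} → only 9 remains.
(7,3) = 7: row 7 has {1,2,4,5,6,8,9}; col 3 has {2,3,4,5,6,8,9}; box has {1,3,4,6,8,9} → only 7 remains.
(7,8) = 3: row 7 has {1,2,4,5,6,7,8,9}; col 8 has {1,2,4,5,6,7,8,9}; box has {1,2,4,5,6,7,8,9} → only 3 remains.
(8,1) = 5: row 8 has {1,2,3,4,6,7,8,9}; col 1 has {2,3,4,6,8,9}; box has {1,3,4,6,7,8,9} → only 5 remains.
(9,2) = 2: row 9 has {1,3,4,5,6,7,8,9}; col 2 has {1,3,4,5,6,7,8,9}; box has {1,3,4,5,6,7,8,9} → only 2 remains.

2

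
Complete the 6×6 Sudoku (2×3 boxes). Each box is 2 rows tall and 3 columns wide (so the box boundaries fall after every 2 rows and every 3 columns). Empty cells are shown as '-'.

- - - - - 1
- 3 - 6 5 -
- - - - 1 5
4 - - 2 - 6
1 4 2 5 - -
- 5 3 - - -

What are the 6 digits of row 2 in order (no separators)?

row 2, column 1 = 2: row 2 has {3,5,6}; col 1 has {1,4}; box has {3} → only 2 remains.
row 2, column 6 = 4: row 2 has {2,3,5,6}; col 6 has {1,5,6}; box has {1,5,6} → only 4 remains.
row 3, column 3 = 6: row 3 has {1,5}; col 3 has {2,3}; box has {4} → only 6 remains.
row 4, column 2 = 1: row 4 has {2,4,6}; col 2 has {3,4,5}; box has {4,6} → only 1 remains.
row 4, column 3 = 5: row 4 has {1,2,4,6}; col 3 has {2,3,6}; box has {1,4,6} → only 5 remains.
row 4, column 5 = 3: row 4 has {1,2,4,5,6}; col 5 has {1,5}; box has {1,2,5,6} → only 3 remains.
row 5, column 5 = 6: row 5 has {1,2,4,5}; col 5 has {1,3,5}; box has {5} → only 6 remains.
row 5, column 6 = 3: row 5 has {1,2,4,5,6}; col 6 has {1,4,5,6}; box has {5,6} → only 3 remains.
row 6, column 1 = 6: row 6 has {3,5}; col 1 has {1,2,4}; box has {1,2,3,4,5} → only 6 remains.
row 6, column 6 = 2: row 6 has {3,5,6}; col 6 has {1,3,4,5,6}; box has {3,5,6} → only 2 remains.
row 1, column 1 = 5: row 1 has {1}; col 1 has {1,2,4,6}; box has {2,3} → only 5 remains.
row 1, column 2 = 6: row 1 has {1,5}; col 2 has {1,3,4,5}; box has {2,3,5} → only 6 remains.
row 1, column 3 = 4: row 1 has {1,5,6}; col 3 has {2,3,5,6}; box has {2,3,5,6} → only 4 remains.
row 1, column 4 = 3: row 1 has {1,4,5,6}; col 4 has {2,5,6}; box has {1,4,5,6} → only 3 remains.
row 1, column 5 = 2: row 1 has {1,3,4,5,6}; col 5 has {1,3,5,6}; box has {1,3,4,5,6} → only 2 remains.
row 2, column 3 = 1: row 2 has {2,3,4,5,6}; col 3 has {2,3,4,5,6}; box has {2,3,4,5,6} → only 1 remains.

231654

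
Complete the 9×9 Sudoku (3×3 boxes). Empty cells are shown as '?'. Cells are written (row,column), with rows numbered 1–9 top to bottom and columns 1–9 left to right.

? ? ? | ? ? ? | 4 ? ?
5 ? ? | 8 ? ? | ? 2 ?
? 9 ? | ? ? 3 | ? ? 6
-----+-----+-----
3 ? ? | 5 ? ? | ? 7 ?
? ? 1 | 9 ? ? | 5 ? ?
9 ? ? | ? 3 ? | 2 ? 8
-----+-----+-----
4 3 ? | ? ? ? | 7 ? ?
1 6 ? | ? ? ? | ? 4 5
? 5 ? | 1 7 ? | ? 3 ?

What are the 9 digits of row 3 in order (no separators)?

798243156

(5,8) = 6: row 5 has {1,5,9}; col 8 has {2,3,4,7}; box has {2,5,7,8} → only 6 remains.
(6,8) = 1: row 6 has {2,3,8,9}; col 8 has {2,3,4,6,7}; box has {2,5,6,7,8} → only 1 remains.
(4,7) = 9: row 4 has {3,5,7}; col 7 has {2,4,5,7}; box has {1,2,5,6,7,8} → only 9 remains.
(4,9) = 4: row 4 has {3,5,7,9}; col 9 has {5,6,8}; box has {1,2,5,6,7,8,9} → only 4 remains.
(5,9) = 3: row 5 has {1,5,6,9}; col 9 has {4,5,6,8}; box has {1,2,4,5,6,7,8,9} → only 3 remains.
(8,7) = 8: row 8 has {1,4,5,6}; col 7 has {2,4,5,7,9}; box has {3,4,5,7} → only 8 remains.
(9,7) = 6: row 9 has {1,3,5,7}; col 7 has {2,4,5,7,8,9}; box has {3,4,5,7,8} → only 6 remains.
(3,7) = 1: row 3 has {3,6,9}; col 7 has {2,4,5,6,7,8,9}; box has {2,4,6} → only 1 remains.
(7,8) = 9: row 7 has {3,4,7}; col 8 has {1,2,3,4,6,7}; box has {3,4,5,6,7,8} → only 9 remains.
(9,9) = 2: row 9 has {1,3,5,6,7}; col 9 has {3,4,5,6,8}; box has {3,4,5,6,7,8,9} → only 2 remains.
(2,7) = 3: row 2 has {2,5,8}; col 7 has {1,2,4,5,6,7,8,9}; box has {1,2,4,6} → only 3 remains.
(7,9) = 1: row 7 has {3,4,7,9}; col 9 has {2,3,4,5,6,8}; box has {2,3,4,5,6,7,8,9} → only 1 remains.
(9,1) = 8: row 9 has {1,2,3,5,6,7}; col 1 has {1,3,4,5,9}; box has {1,3,4,5,6} → only 8 remains.
(9,3) = 9: row 9 has {1,2,3,5,6,7,8}; col 3 has {1}; box has {1,3,4,5,6,8} → only 9 remains.
(9,6) = 4: row 9 has {1,2,3,5,6,7,8,9}; col 6 has {3}; box has {1,7} → only 4 remains.
(7,3) = 2: row 7 has {1,3,4,7,9}; col 3 has {1,9}; box has {1,3,4,5,6,8,9} → only 2 remains.
(7,4) = 6: row 7 has {1,2,3,4,7,9}; col 4 has {1,5,8,9}; box has {1,4,7} → only 6 remains.
(8,3) = 7: row 8 has {1,4,5,6,8}; col 3 has {1,2,9}; box has {1,2,3,4,5,6,8,9} → only 7 remains.
(1,3) = 3: in row 1, 3 can only go here (every other open cell in that row sees a 3).
(6,3) = 5: in row 6, 5 can only go here (every other open cell in that row sees a 5).
(6,6) = 6: in row 6, 6 can only go here (every other open cell in that row sees a 6).
(4,3) = 6: in row 4, 6 can only go here (every other open cell in that row sees a 6).
(2,3) = 4: row 2 has {2,3,5,8}; col 3 has {1,2,3,5,6,7,9}; box has {3,5,9} → only 4 remains.
(3,3) = 8: row 3 has {1,3,6,9}; col 3 has {1,2,3,4,5,6,7,9}; box has {3,4,5,9} → only 8 remains.
(3,8) = 5: row 3 has {1,3,6,8,9}; col 8 has {1,2,3,4,6,7,9}; box has {1,2,3,4,6} → only 5 remains.
(1,8) = 8: row 1 has {3,4}; col 8 has {1,2,3,4,5,6,7,9}; box has {1,2,3,4,5,6} → only 8 remains.
(2,5) = 6: in row 2, 6 can only go here (every other open cell in that row sees a 6).
(1,1) = 6: in row 1, 6 can only go here (every other open cell in that row sees a 6).
(8,4) = 3: in row 8, 3 can only go here (every other open cell in that row sees a 3).
Singles propagation stalls; (3,1) is still open with candidates {2,7}.
  Try (3,1) = 2: this forces (3,5)=4, (5,1)=7, (6,2)=4; then row 5 has no cell left for 4 — contradiction.
So (3,1) = 7.
(2,2) = 1 (sole candidate).
(5,1) = 2 (sole candidate).
(1,2) = 2 (sole candidate).
(1,4) = 7 (sole candidate).
(1,9) = 9 (sole candidate).
(2,6) = 9 (sole candidate).
(2,9) = 7 (sole candidate).
(4,2) = 8 (sole candidate).
(6,4) = 4 (sole candidate).
(8,6) = 2 (sole candidate).
(3,4) = 2: row 3 has {1,3,5,6,7,8,9}; col 4 has {1,3,4,5,6,7,8,9}; box has {3,6,7,8,9} → only 2 remains.
(3,5) = 4: row 3 has {1,2,3,5,6,7,8,9}; col 5 has {3,6,7}; box has {2,3,6,7,8,9} → only 4 remains.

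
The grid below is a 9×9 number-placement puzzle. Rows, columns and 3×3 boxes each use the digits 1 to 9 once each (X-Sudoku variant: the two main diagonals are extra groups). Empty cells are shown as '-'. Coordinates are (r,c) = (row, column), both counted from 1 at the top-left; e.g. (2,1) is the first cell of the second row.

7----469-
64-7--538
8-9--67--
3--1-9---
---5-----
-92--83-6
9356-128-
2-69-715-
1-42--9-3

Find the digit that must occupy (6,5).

(1,9) = 2 (sole candidate).
(2,3) = 1 (sole candidate).
(2,6) = 2 (sole candidate).
(3,4) = 3 (sole candidate).
(5,1) = 4 (sole candidate).
(5,5) = 6 (sole candidate).
(5,6) = 3 (sole candidate).
(5,7) = 8 (sole candidate).
(6,1) = 5 (sole candidate).
(6,4) = 4 (sole candidate).
(6,5) = 7: row 6 has {2,3,4,5,6,8,9}; col 5 has {6}; box has {1,3,4,5,6,8,9} → only 7 remains.

7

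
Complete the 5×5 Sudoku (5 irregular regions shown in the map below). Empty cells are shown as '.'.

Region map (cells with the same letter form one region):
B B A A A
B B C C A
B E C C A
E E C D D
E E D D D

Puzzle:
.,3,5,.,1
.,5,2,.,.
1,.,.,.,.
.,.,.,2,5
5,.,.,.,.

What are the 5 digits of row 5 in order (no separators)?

row 1, column 4 = 4: row 1 has {1,3,5}; col 4 has {2}; region has {1,5} → only 4 remains.
row 2, column 1 = 4: row 2 has {2,5}; col 1 has {1,5}; region has {1,3,5} → only 4 remains.
row 2, column 5 = 3: row 2 has {2,4,5}; col 5 has {1,5}; region has {1,4,5} → only 3 remains.
row 3, column 5 = 2: row 3 has {1}; col 5 has {1,3,5}; region has {1,3,4,5} → only 2 remains.
row 4, column 1 = 3: row 4 has {2,5}; col 1 has {1,4,5}; region has {5} → only 3 remains.
row 5, column 5 = 4: row 5 has {5}; col 5 has {1,2,3,5}; region has {2,5} → only 4 remains.
row 1, column 1 = 2: row 1 has {1,3,4,5}; col 1 has {1,3,4,5}; region has {1,3,4,5} → only 2 remains.
row 2, column 4 = 1: row 2 has {2,3,4,5}; col 4 has {2,4}; region has {2} → only 1 remains.
row 3, column 2 = 4: row 3 has {1,2}; col 2 has {3,5}; region has {3,5} → only 4 remains.
row 3, column 3 = 3: row 3 has {1,2,4}; col 3 has {2,5}; region has {1,2} → only 3 remains.
row 3, column 4 = 5: row 3 has {1,2,3,4}; col 4 has {1,2,4}; region has {1,2,3} → only 5 remains.
row 4, column 2 = 1: row 4 has {2,3,5}; col 2 has {3,4,5}; region has {3,4,5} → only 1 remains.
row 4, column 3 = 4: row 4 has {1,2,3,5}; col 3 has {2,3,5}; region has {1,2,3,5} → only 4 remains.
row 5, column 2 = 2: row 5 has {4,5}; col 2 has {1,3,4,5}; region has {1,3,4,5} → only 2 remains.
row 5, column 3 = 1: row 5 has {2,4,5}; col 3 has {2,3,4,5}; region has {2,4,5} → only 1 remains.
row 5, column 4 = 3: row 5 has {1,2,4,5}; col 4 has {1,2,4,5}; region has {1,2,4,5} → only 3 remains.

52134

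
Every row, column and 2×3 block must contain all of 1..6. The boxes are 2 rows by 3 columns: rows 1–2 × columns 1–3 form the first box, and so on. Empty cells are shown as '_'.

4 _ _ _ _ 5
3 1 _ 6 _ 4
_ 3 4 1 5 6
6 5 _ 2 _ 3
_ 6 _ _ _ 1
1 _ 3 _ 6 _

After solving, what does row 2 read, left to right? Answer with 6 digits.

R1C2 = 2 (sole candidate).
R1C3 = 6 (sole candidate).
R1C4 = 3 (sole candidate).
R1C5 = 1 (sole candidate).
R2C3 = 5: row 2 has {1,3,4,6}; col 3 has {3,4,6}; box has {1,2,3,4,6} → only 5 remains.
R2C5 = 2: row 2 has {1,3,4,5,6}; col 5 has {1,5,6}; box has {1,3,4,5,6} → only 2 remains.

315624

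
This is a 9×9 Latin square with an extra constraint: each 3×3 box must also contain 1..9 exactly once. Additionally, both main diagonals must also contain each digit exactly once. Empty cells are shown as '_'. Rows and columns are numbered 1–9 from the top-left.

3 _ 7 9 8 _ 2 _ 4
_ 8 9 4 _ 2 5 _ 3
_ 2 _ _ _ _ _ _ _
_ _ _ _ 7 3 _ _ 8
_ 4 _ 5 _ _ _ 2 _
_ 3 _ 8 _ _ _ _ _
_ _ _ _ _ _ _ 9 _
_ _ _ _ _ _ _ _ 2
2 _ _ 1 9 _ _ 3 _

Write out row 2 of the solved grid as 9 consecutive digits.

689412573

R2C8 = 7: in row 2, 7 can only go here (every other open cell in that row sees a 7).
R3C8 = 8 (hidden single in row 3).
R5C7 = 3 (hidden single in row 5).
R8C3 = 3 (hidden single in column 3).
R4C4 = 2 (hidden single in main diagonal).
R6C6 = 9 (hidden single in main diagonal).
R6C3 = 2 (hidden single in row 6).
R7C5 = 2 (hidden single in row 7).
R7C4 = 3 (hidden single in row 7).
R3C5 = 3 (hidden single in row 3).
R8C5 = 5 (hidden single in column 5).
R6C5 = 4 (hidden single in column 5).
R7C3 = 5 (hidden single in anti-diagonal).
R9C9 = 5 (hidden single in row 9).
R7C7 = 7 (hidden single in main diagonal).
R9C2 = 7 (hidden single in column 2).
Singles propagation stalls; R2C1 is still open with candidates {1,6}.
  Try R2C1 = 1: this forces R2C5=6, R3C4=7, R5C5=1, R5C6=6, R8C4=6, R8C8=4, R3C3=6; then anti-diagonal has no cell left for 6 — contradiction.
So R2C1 = 6.
R2C5 = 1: row 2 has {2,3,4,5,6,7,8,9}; col 5 has {2,3,4,5,7,8,9}; box has {2,3,4,8,9} → only 1 remains.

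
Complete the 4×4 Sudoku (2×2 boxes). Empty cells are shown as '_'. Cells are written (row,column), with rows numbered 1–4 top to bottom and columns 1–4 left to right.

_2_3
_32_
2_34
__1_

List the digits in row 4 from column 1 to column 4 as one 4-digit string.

3412

(1,3) = 4 (sole candidate).
(2,4) = 1 (sole candidate).
(3,2) = 1 (sole candidate).
(4,2) = 4: row 4 has {1}; col 2 has {1,2,3}; box has {1,2} → only 4 remains.
(4,4) = 2: row 4 has {1,4}; col 4 has {1,3,4}; box has {1,3,4} → only 2 remains.
(1,1) = 1 (sole candidate).
(2,1) = 4 (sole candidate).
(4,1) = 3: row 4 has {1,2,4}; col 1 has {1,2,4}; box has {1,2,4} → only 3 remains.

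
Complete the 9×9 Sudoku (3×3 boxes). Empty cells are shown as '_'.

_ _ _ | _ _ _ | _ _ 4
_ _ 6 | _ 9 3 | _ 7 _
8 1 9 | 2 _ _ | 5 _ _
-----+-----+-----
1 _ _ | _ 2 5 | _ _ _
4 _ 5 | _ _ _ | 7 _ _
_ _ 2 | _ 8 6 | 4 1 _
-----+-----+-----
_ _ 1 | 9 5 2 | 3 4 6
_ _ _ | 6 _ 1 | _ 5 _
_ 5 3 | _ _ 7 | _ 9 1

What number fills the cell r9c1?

r1c3 = 7 (sole candidate).
r1c6 = 8 (sole candidate).
r3c6 = 4 (sole candidate).
r3c9 = 3 (sole candidate).
r4c3 = 8 (sole candidate).
r4c9 = 9 (sole candidate).
r5c6 = 9 (sole candidate).
r6c9 = 5 (sole candidate).
r7c1 = 7 (sole candidate).
r7c2 = 8 (sole candidate).
r8c3 = 4 (sole candidate).
r8c5 = 3 (sole candidate).
r9c5 = 4 (sole candidate).
r3c8 = 6 (sole candidate).
r4c7 = 6 (sole candidate).
r4c8 = 3 (sole candidate).
r5c5 = 1 (sole candidate).
r9c4 = 8 (sole candidate).
r9c7 = 2 (sole candidate).
r1c5 = 6 (sole candidate).
r1c8 = 2 (sole candidate).
r2c9 = 8 (sole candidate).
r3c5 = 7 (sole candidate).
r4c2 = 7 (sole candidate).
r4c4 = 4 (sole candidate).
r5c4 = 3 (sole candidate).
r5c8 = 8 (sole candidate).
r5c9 = 2 (sole candidate).
r6c4 = 7 (sole candidate).
r8c7 = 8 (sole candidate).
r8c9 = 7 (sole candidate).
r9c1 = 6: row 9 has {1,2,3,4,5,7,8,9}; col 1 has {1,4,7,8}; box has {1,3,4,5,7,8} → only 6 remains.

6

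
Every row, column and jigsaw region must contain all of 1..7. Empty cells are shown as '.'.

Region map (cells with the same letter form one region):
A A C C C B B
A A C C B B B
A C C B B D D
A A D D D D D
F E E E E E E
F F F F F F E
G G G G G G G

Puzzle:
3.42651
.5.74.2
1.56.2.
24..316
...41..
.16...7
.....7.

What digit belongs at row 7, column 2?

row 1, column 2 = 7: row 1 has {1,2,3,4,5,6}; col 2 has {1,4,5}; region has {1,2,3,4,5} → only 7 remains.
row 2, column 1 = 6: row 2 has {2,4,5,7}; col 1 has {1,2,3}; region has {1,2,3,4,5,7} → only 6 remains.
row 2, column 6 = 3: row 2 has {2,4,5,6,7}; col 6 has {1,2,5,7}; region has {1,2,4,5,6} → only 3 remains.
row 3, column 2 = 3: row 3 has {1,2,5,6}; col 2 has {1,4,5,7}; region has {2,4,5,6,7} → only 3 remains.
row 3, column 5 = 7: row 3 has {1,2,3,5,6}; col 5 has {1,3,4,6}; region has {1,2,3,4,5,6} → only 7 remains.
row 3, column 7 = 4: row 3 has {1,2,3,5,6,7}; col 7 has {1,2,6,7}; region has {1,2,3,6} → only 4 remains.
row 4, column 3 = 7: row 4 has {1,2,3,4,6}; col 3 has {4,5,6}; region has {1,2,3,4,6} → only 7 remains.
row 4, column 4 = 5: row 4 has {1,2,3,4,6,7}; col 4 has {2,4,6,7}; region has {1,2,3,4,6,7} → only 5 remains.
row 5, column 6 = 6: row 5 has {1,4}; col 6 has {1,2,3,5,7}; region has {1,4,7} → only 6 remains.
row 6, column 4 = 3: row 6 has {1,6,7}; col 4 has {2,4,5,6,7}; region has {1,6} → only 3 remains.
row 6, column 6 = 4: row 6 has {1,3,6,7}; col 6 has {1,2,3,5,6,7}; region has {1,3,6} → only 4 remains.
row 7, column 4 = 1: row 7 has {7}; col 4 has {2,3,4,5,6,7}; region has {7} → only 1 remains.
row 2, column 3 = 1: row 2 has {2,3,4,5,6,7}; col 3 has {4,5,6,7}; region has {2,3,4,5,6,7} → only 1 remains.
row 5, column 2 = 2: row 5 has {1,4,6}; col 2 has {1,3,4,5,7}; region has {1,4,6,7} → only 2 remains.
row 5, column 3 = 3: row 5 has {1,2,4,6}; col 3 has {1,4,5,6,7}; region has {1,2,4,6,7} → only 3 remains.
row 5, column 7 = 5: row 5 has {1,2,3,4,6}; col 7 has {1,2,4,6,7}; region has {1,2,3,4,6,7} → only 5 remains.
row 6, column 1 = 5: row 6 has {1,3,4,6,7}; col 1 has {1,2,3,6}; region has {1,3,4,6} → only 5 remains.
row 6, column 5 = 2: row 6 has {1,3,4,5,6,7}; col 5 has {1,3,4,6,7}; region has {1,3,4,5,6} → only 2 remains.
row 7, column 1 = 4: row 7 has {1,7}; col 1 has {1,2,3,5,6}; region has {1,7} → only 4 remains.
row 7, column 2 = 6: row 7 has {1,4,7}; col 2 has {1,2,3,4,5,7}; region has {1,4,7} → only 6 remains.

6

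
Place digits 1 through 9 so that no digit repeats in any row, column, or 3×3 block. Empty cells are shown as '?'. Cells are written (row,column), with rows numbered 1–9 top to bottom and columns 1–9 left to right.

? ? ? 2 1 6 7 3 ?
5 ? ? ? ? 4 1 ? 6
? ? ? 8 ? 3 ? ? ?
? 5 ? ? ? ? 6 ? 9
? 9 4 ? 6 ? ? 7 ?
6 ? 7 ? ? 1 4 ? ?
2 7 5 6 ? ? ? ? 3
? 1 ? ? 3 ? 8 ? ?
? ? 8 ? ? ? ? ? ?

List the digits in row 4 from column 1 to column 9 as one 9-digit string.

(1,3) = 9: row 1 has {1,2,3,6,7}; col 3 has {4,5,7,8}; box has {5} → only 9 remains.
(7,7) = 9: row 7 has {2,3,5,6,7}; col 7 has {1,4,6,7,8}; box has {3,8} → only 9 remains.
(8,3) = 6: row 8 has {1,3,8}; col 3 has {4,5,7,8,9}; box has {1,2,5,7,8} → only 6 remains.
(7,6) = 8: row 7 has {2,3,5,6,7,9}; col 6 has {1,3,4,6}; box has {3,6} → only 8 remains.
(7,5) = 4: row 7 has {2,3,5,6,7,8,9}; col 5 has {1,3,6}; box has {3,6,8} → only 4 remains.
(7,8) = 1: row 7 has {2,3,4,5,6,7,8,9}; col 8 has {3,7}; box has {3,8,9} → only 1 remains.
(1,9) = 5: in row 1, 5 can only go here (every other open cell in that row sees a 5).
(3,7) = 2: row 3 has {3,8}; col 7 has {1,4,6,7,8,9}; box has {1,3,5,6,7} → only 2 remains.
(3,9) = 4: row 3 has {2,3,8}; col 9 has {3,5,6,9}; box has {1,2,3,5,6,7} → only 4 remains.
(9,7) = 5: row 9 has {8}; col 7 has {1,2,4,6,7,8,9}; box has {1,3,8,9} → only 5 remains.
(3,2) = 6: row 3 has {2,3,4,8}; col 2 has {1,5,7,9}; box has {5,9} → only 6 remains.
(3,3) = 1: row 3 has {2,3,4,6,8}; col 3 has {4,5,6,7,8,9}; box has {5,6,9} → only 1 remains.
(3,8) = 9: row 3 has {1,2,3,4,6,8}; col 8 has {1,3,7}; box has {1,2,3,4,5,6,7} → only 9 remains.
(5,7) = 3: row 5 has {4,6,7,9}; col 7 has {1,2,4,5,6,7,8,9}; box has {4,6,7,9} → only 3 remains.
(2,8) = 8: row 2 has {1,4,5,6}; col 8 has {1,3,7,9}; box has {1,2,3,4,5,6,7,9} → only 8 remains.
(3,1) = 7: row 3 has {1,2,3,4,6,8,9}; col 1 has {2,5,6}; box has {1,5,6,9} → only 7 remains.
(3,5) = 5: row 3 has {1,2,3,4,6,7,8,9}; col 5 has {1,3,4,6}; box has {1,2,3,4,6,8} → only 5 remains.
(4,8) = 2: row 4 has {5,6,9}; col 8 has {1,3,7,8,9}; box has {3,4,6,7,9} → only 2 remains.
(5,4) = 5: row 5 has {3,4,6,7,9}; col 4 has {2,6,8}; box has {1,6} → only 5 remains.
(5,6) = 2: row 5 has {3,4,5,6,7,9}; col 6 has {1,3,4,6,8}; box has {1,5,6} → only 2 remains.
(6,8) = 5: row 6 has {1,4,6,7}; col 8 has {1,2,3,7,8,9}; box has {2,3,4,6,7,9} → only 5 remains.
(6,9) = 8: row 6 has {1,4,5,6,7}; col 9 has {3,4,5,6,9}; box has {2,3,4,5,6,7,9} → only 8 remains.
(8,8) = 4: row 8 has {1,3,6,8}; col 8 has {1,2,3,5,7,8,9}; box has {1,3,5,8,9} → only 4 remains.
(9,8) = 6: row 9 has {5,8}; col 8 has {1,2,3,4,5,7,8,9}; box has {1,3,4,5,8,9} → only 6 remains.
(4,3) = 3: row 4 has {2,5,6,9}; col 3 has {1,4,5,6,7,8,9}; box has {4,5,6,7,9} → only 3 remains.
(4,6) = 7: row 4 has {2,3,5,6,9}; col 6 has {1,2,3,4,6,8}; box has {1,2,5,6} → only 7 remains.
(5,9) = 1: row 5 has {2,3,4,5,6,7,9}; col 9 has {3,4,5,6,8,9}; box has {2,3,4,5,6,7,8,9} → only 1 remains.
(6,2) = 2: row 6 has {1,4,5,6,7,8}; col 2 has {1,5,6,7,9}; box has {3,4,5,6,7,9} → only 2 remains.
(6,5) = 9: row 6 has {1,2,4,5,6,7,8}; col 5 has {1,3,4,5,6}; box has {1,2,5,6,7} → only 9 remains.
(8,1) = 9: row 8 has {1,3,4,6,8}; col 1 has {2,5,6,7}; box has {1,2,5,6,7,8} → only 9 remains.
(8,4) = 7: row 8 has {1,3,4,6,8,9}; col 4 has {2,5,6,8}; box has {3,4,6,8} → only 7 remains.
(8,6) = 5: row 8 has {1,3,4,6,7,8,9}; col 6 has {1,2,3,4,6,7,8}; box has {3,4,6,7,8} → only 5 remains.
(8,9) = 2: row 8 has {1,3,4,5,6,7,8,9}; col 9 has {1,3,4,5,6,8,9}; box has {1,3,4,5,6,8,9} → only 2 remains.
(9,5) = 2: row 9 has {5,6,8}; col 5 has {1,3,4,5,6,9}; box has {3,4,5,6,7,8} → only 2 remains.
(9,6) = 9: row 9 has {2,5,6,8}; col 6 has {1,2,3,4,5,6,7,8}; box has {2,3,4,5,6,7,8} → only 9 remains.
(9,9) = 7: row 9 has {2,5,6,8,9}; col 9 has {1,2,3,4,5,6,8,9}; box has {1,2,3,4,5,6,8,9} → only 7 remains.
(2,2) = 3: row 2 has {1,4,5,6,8}; col 2 has {1,2,5,6,7,9}; box has {1,5,6,7,9} → only 3 remains.
(2,3) = 2: row 2 has {1,3,4,5,6,8}; col 3 has {1,3,4,5,6,7,8,9}; box has {1,3,5,6,7,9} → only 2 remains.
(2,4) = 9: row 2 has {1,2,3,4,5,6,8}; col 4 has {2,5,6,7,8}; box has {1,2,3,4,5,6,8} → only 9 remains.
(2,5) = 7: row 2 has {1,2,3,4,5,6,8,9}; col 5 has {1,2,3,4,5,6,9}; box has {1,2,3,4,5,6,8,9} → only 7 remains.
(4,4) = 4: row 4 has {2,3,5,6,7,9}; col 4 has {2,5,6,7,8,9}; box has {1,2,5,6,7,9} → only 4 remains.
(4,5) = 8: row 4 has {2,3,4,5,6,7,9}; col 5 has {1,2,3,4,5,6,7,9}; box has {1,2,4,5,6,7,9} → only 8 remains.
(5,1) = 8: row 5 has {1,2,3,4,5,6,7,9}; col 1 has {2,5,6,7,9}; box has {2,3,4,5,6,7,9} → only 8 remains.
(6,4) = 3: row 6 has {1,2,4,5,6,7,8,9}; col 4 has {2,4,5,6,7,8,9}; box has {1,2,4,5,6,7,8,9} → only 3 remains.
(9,2) = 4: row 9 has {2,5,6,7,8,9}; col 2 has {1,2,3,5,6,7,9}; box has {1,2,5,6,7,8,9} → only 4 remains.
(9,4) = 1: row 9 has {2,4,5,6,7,8,9}; col 4 has {2,3,4,5,6,7,8,9}; box has {2,3,4,5,6,7,8,9} → only 1 remains.
(1,1) = 4: row 1 has {1,2,3,5,6,7,9}; col 1 has {2,5,6,7,8,9}; box has {1,2,3,5,6,7,9} → only 4 remains.
(1,2) = 8: row 1 has {1,2,3,4,5,6,7,9}; col 2 has {1,2,3,4,5,6,7,9}; box has {1,2,3,4,5,6,7,9} → only 8 remains.
(4,1) = 1: row 4 has {2,3,4,5,6,7,8,9}; col 1 has {2,4,5,6,7,8,9}; box has {2,3,4,5,6,7,8,9} → only 1 remains.

153487629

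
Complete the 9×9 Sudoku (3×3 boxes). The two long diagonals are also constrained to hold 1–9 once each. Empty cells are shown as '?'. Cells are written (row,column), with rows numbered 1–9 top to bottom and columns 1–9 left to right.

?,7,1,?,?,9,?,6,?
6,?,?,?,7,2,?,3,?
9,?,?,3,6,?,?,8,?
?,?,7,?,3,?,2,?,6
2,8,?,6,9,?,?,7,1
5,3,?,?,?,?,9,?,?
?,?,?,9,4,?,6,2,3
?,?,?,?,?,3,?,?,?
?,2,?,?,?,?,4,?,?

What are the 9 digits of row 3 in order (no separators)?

952361784

(1,7) = 5: row 1 has {1,6,7,9}; col 7 has {2,4,6,9}; box has {3,6,8} → only 5 remains.
(2,7) = 1: row 2 has {2,3,6,7}; col 7 has {2,4,5,6,9}; box has {3,5,6,8} → only 1 remains.
(3,7) = 7: row 3 has {3,6,8,9}; col 7 has {1,2,4,5,6,9}; box has {1,3,5,6,8}; anti-diagonal has {3,9} → only 7 remains.
(5,3) = 4: row 5 has {1,2,6,7,8,9}; col 3 has {1,7}; box has {2,3,5,7,8} → only 4 remains.
(5,6) = 5: row 5 has {1,2,4,6,7,8,9}; col 6 has {2,3,9}; box has {3,6,9} → only 5 remains.
(5,7) = 3: row 5 has {1,2,4,5,6,7,8,9}; col 7 has {1,2,4,5,6,7,9}; box has {1,2,6,7,9} → only 3 remains.
(6,3) = 6: row 6 has {3,5,9}; col 3 has {1,4,7}; box has {2,3,4,5,7,8} → only 6 remains.
(6,8) = 4: row 6 has {3,5,6,9}; col 8 has {2,3,6,7,8}; box has {1,2,3,6,7,9} → only 4 remains.
(6,9) = 8: row 6 has {3,4,5,6,9}; col 9 has {1,3,6}; box has {1,2,3,4,6,7,9} → only 8 remains.
(8,7) = 8: row 8 has {3}; col 7 has {1,2,3,4,5,6,7,9}; box has {2,3,4,6} → only 8 remains.
(1,5) = 8: row 1 has {1,5,6,7,9}; col 5 has {3,4,6,7,9}; box has {2,3,6,7,9} → only 8 remains.
(4,1) = 1: row 4 has {2,3,6,7}; col 1 has {2,5,6,9}; box has {2,3,4,5,6,7,8} → only 1 remains.
(4,2) = 9: row 4 has {1,2,3,6,7}; col 2 has {2,3,7,8}; box has {1,2,3,4,5,6,7,8} → only 9 remains.
(4,8) = 5: row 4 has {1,2,3,6,7,9}; col 8 has {2,3,4,6,7,8}; box has {1,2,3,4,6,7,8,9} → only 5 remains.
(8,8) = 1: row 8 has {3,8}; col 8 has {2,3,4,5,6,7,8}; box has {2,3,4,6,8}; main diagonal has {6,9} → only 1 remains.
(9,1) = 8: row 9 has {2,4}; col 1 has {1,2,5,6,9}; box has {2}; anti-diagonal has {3,7,9} → only 8 remains.
(9,8) = 9: row 9 has {2,4,8}; col 8 has {1,2,3,4,5,6,7,8}; box has {1,2,3,4,6,8} → only 9 remains.
(1,4) = 4: row 1 has {1,5,6,7,8,9}; col 4 has {3,6,9}; box has {2,3,6,7,8,9} → only 4 remains.
(1,9) = 2: row 1 has {1,4,5,6,7,8,9}; col 9 has {1,3,6,8}; box has {1,3,5,6,7,8}; anti-diagonal has {3,7,8,9} → only 2 remains.
(2,4) = 5: row 2 has {1,2,3,6,7}; col 4 has {3,4,6,9}; box has {2,3,4,6,7,8,9} → only 5 remains.
(3,6) = 1: row 3 has {3,6,7,8,9}; col 6 has {2,3,5,9}; box has {2,3,4,5,6,7,8,9} → only 1 remains.
(3,9) = 4: row 3 has {1,3,6,7,8,9}; col 9 has {1,2,3,6,8}; box has {1,2,3,5,6,7,8} → only 4 remains.
(4,4) = 8: row 4 has {1,2,3,5,6,7,9}; col 4 has {3,4,5,6,9}; box has {3,5,6,9}; main diagonal has {1,6,9} → only 8 remains.
(4,6) = 4: row 4 has {1,2,3,5,6,7,8,9}; col 6 has {1,2,3,5,9}; box has {3,5,6,8,9}; anti-diagonal has {2,3,7,8,9} → only 4 remains.
(6,4) = 1: row 6 has {3,4,5,6,8,9}; col 4 has {3,4,5,6,8,9}; box has {3,4,5,6,8,9}; anti-diagonal has {2,3,4,7,8,9} → only 1 remains.
(6,5) = 2: row 6 has {1,3,4,5,6,8,9}; col 5 has {3,4,6,7,8,9}; box has {1,3,4,5,6,8,9} → only 2 remains.
(6,6) = 7: row 6 has {1,2,3,4,5,6,8,9}; col 6 has {1,2,3,4,5,9}; box has {1,2,3,4,5,6,8,9}; main diagonal has {1,6,8,9} → only 7 remains.
(7,1) = 7: row 7 has {2,3,4,6,9}; col 1 has {1,2,5,6,8,9}; box has {2,8} → only 7 remains.
(7,3) = 5: row 7 has {2,3,4,6,7,9}; col 3 has {1,4,6,7}; box has {2,7,8}; anti-diagonal has {1,2,3,4,7,8,9} → only 5 remains.
(7,6) = 8: row 7 has {2,3,4,5,6,7,9}; col 6 has {1,2,3,4,5,7,9}; box has {3,4,9} → only 8 remains.
(8,1) = 4: row 8 has {1,3,8}; col 1 has {1,2,5,6,7,8,9}; box has {2,5,7,8} → only 4 remains.
(8,2) = 6: row 8 has {1,3,4,8}; col 2 has {2,3,7,8,9}; box has {2,4,5,7,8}; anti-diagonal has {1,2,3,4,5,7,8,9} → only 6 remains.
(8,3) = 9: row 8 has {1,3,4,6,8}; col 3 has {1,4,5,6,7}; box has {2,4,5,6,7,8} → only 9 remains.
(8,5) = 5: row 8 has {1,3,4,6,8,9}; col 5 has {2,3,4,6,7,8,9}; box has {3,4,8,9} → only 5 remains.
(8,9) = 7: row 8 has {1,3,4,5,6,8,9}; col 9 has {1,2,3,4,6,8}; box has {1,2,3,4,6,8,9} → only 7 remains.
(9,3) = 3: row 9 has {2,4,8,9}; col 3 has {1,4,5,6,7,9}; box has {2,4,5,6,7,8,9} → only 3 remains.
(9,4) = 7: row 9 has {2,3,4,8,9}; col 4 has {1,3,4,5,6,8,9}; box has {3,4,5,8,9} → only 7 remains.
(9,5) = 1: row 9 has {2,3,4,7,8,9}; col 5 has {2,3,4,5,6,7,8,9}; box has {3,4,5,7,8,9} → only 1 remains.
(9,6) = 6: row 9 has {1,2,3,4,7,8,9}; col 6 has {1,2,3,4,5,7,8,9}; box has {1,3,4,5,7,8,9} → only 6 remains.
(9,9) = 5: row 9 has {1,2,3,4,6,7,8,9}; col 9 has {1,2,3,4,6,7,8}; box has {1,2,3,4,6,7,8,9}; main diagonal has {1,6,7,8,9} → only 5 remains.
(1,1) = 3: row 1 has {1,2,4,5,6,7,8,9}; col 1 has {1,2,4,5,6,7,8,9}; box has {1,6,7,9}; main diagonal has {1,5,6,7,8,9} → only 3 remains.
(2,2) = 4: row 2 has {1,2,3,5,6,7}; col 2 has {2,3,6,7,8,9}; box has {1,3,6,7,9}; main diagonal has {1,3,5,6,7,8,9} → only 4 remains.
(2,3) = 8: row 2 has {1,2,3,4,5,6,7}; col 3 has {1,3,4,5,6,7,9}; box has {1,3,4,6,7,9} → only 8 remains.
(2,9) = 9: row 2 has {1,2,3,4,5,6,7,8}; col 9 has {1,2,3,4,5,6,7,8}; box has {1,2,3,4,5,6,7,8} → only 9 remains.
(3,2) = 5: row 3 has {1,3,4,6,7,8,9}; col 2 has {2,3,4,6,7,8,9}; box has {1,3,4,6,7,8,9} → only 5 remains.
(3,3) = 2: row 3 has {1,3,4,5,6,7,8,9}; col 3 has {1,3,4,5,6,7,8,9}; box has {1,3,4,5,6,7,8,9}; main diagonal has {1,3,4,5,6,7,8,9} → only 2 remains.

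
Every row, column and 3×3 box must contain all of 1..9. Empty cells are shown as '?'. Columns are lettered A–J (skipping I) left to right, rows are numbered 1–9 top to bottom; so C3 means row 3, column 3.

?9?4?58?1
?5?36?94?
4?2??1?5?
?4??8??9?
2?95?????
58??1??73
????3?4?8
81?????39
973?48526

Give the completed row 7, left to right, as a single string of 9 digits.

H1 = 6: row 1 has {1,4,5,8,9}; col 8 has {2,3,4,5,7,9}; box has {1,4,5,8,9} → only 6 remains.
J3 = 7: row 3 has {1,2,4,5}; col 9 has {1,3,6,8,9}; box has {1,4,5,6,8,9} → only 7 remains.
E5 = 7: row 5 has {2,5,9}; col 5 has {1,3,4,6,8}; box has {1,5,8} → only 7 remains.
J5 = 4: row 5 has {2,5,7,9}; col 9 has {1,3,6,7,8,9}; box has {3,7,9} → only 4 remains.
C6 = 6: row 6 has {1,3,5,7,8}; col 3 has {2,3,9}; box has {2,4,5,8,9} → only 6 remains.
G6 = 2: row 6 has {1,3,5,6,7,8}; col 7 has {4,5,8,9}; box has {3,4,7,9} → only 2 remains.
A7 = 6: row 7 has {3,4,8}; col 1 has {2,4,5,8,9}; box has {1,3,7,8,9} → only 6 remains.
B7 = 2: row 7 has {3,4,6,8}; col 2 has {1,4,5,7,8,9}; box has {1,3,6,7,8,9} → only 2 remains.
C7 = 5: row 7 has {2,3,4,6,8}; col 3 has {2,3,6,9}; box has {1,2,3,6,7,8,9} → only 5 remains.
H7 = 1: row 7 has {2,3,4,5,6,8}; col 8 has {2,3,4,5,6,7,9}; box has {2,3,4,5,6,8,9} → only 1 remains.
C8 = 4: row 8 has {1,3,8,9}; col 3 has {2,3,5,6,9}; box has {1,2,3,5,6,7,8,9} → only 4 remains.
G8 = 7: row 8 has {1,3,4,8,9}; col 7 has {2,4,5,8,9}; box has {1,2,3,4,5,6,8,9} → only 7 remains.
D9 = 1: row 9 has {2,3,4,5,6,7,8,9}; col 4 has {3,4,5}; box has {3,4,8} → only 1 remains.
C1 = 7: row 1 has {1,4,5,6,8,9}; col 3 has {2,3,4,5,6,9}; box has {2,4,5,9} → only 7 remains.
E1 = 2: row 1 has {1,4,5,6,7,8,9}; col 5 has {1,3,4,6,7,8}; box has {1,3,4,5,6} → only 2 remains.
A2 = 1: row 2 has {3,4,5,6,9}; col 1 has {2,4,5,6,8,9}; box has {2,4,5,7,9} → only 1 remains.
C2 = 8: row 2 has {1,3,4,5,6,9}; col 3 has {2,3,4,5,6,7,9}; box has {1,2,4,5,7,9} → only 8 remains.
F2 = 7: row 2 has {1,3,4,5,6,8,9}; col 6 has {1,5,8}; box has {1,2,3,4,5,6} → only 7 remains.
J2 = 2: row 2 has {1,3,4,5,6,7,8,9}; col 9 has {1,3,4,6,7,8,9}; box has {1,4,5,6,7,8,9} → only 2 remains.
E3 = 9: row 3 has {1,2,4,5,7}; col 5 has {1,2,3,4,6,7,8}; box has {1,2,3,4,5,6,7} → only 9 remains.
G3 = 3: row 3 has {1,2,4,5,7,9}; col 7 has {2,4,5,7,8,9}; box has {1,2,4,5,6,7,8,9} → only 3 remains.
C4 = 1: row 4 has {4,8,9}; col 3 has {2,3,4,5,6,7,8,9}; box has {2,4,5,6,8,9} → only 1 remains.
G4 = 6: row 4 has {1,4,8,9}; col 7 has {2,3,4,5,7,8,9}; box has {2,3,4,7,9} → only 6 remains.
J4 = 5: row 4 has {1,4,6,8,9}; col 9 has {1,2,3,4,6,7,8,9}; box has {2,3,4,6,7,9} → only 5 remains.
B5 = 3: row 5 has {2,4,5,7,9}; col 2 has {1,2,4,5,7,8,9}; box has {1,2,4,5,6,8,9} → only 3 remains.
F5 = 6: row 5 has {2,3,4,5,7,9}; col 6 has {1,5,7,8}; box has {1,5,7,8} → only 6 remains.
G5 = 1: row 5 has {2,3,4,5,6,7,9}; col 7 has {2,3,4,5,6,7,8,9}; box has {2,3,4,5,6,7,9} → only 1 remains.
H5 = 8: row 5 has {1,2,3,4,5,6,7,9}; col 8 has {1,2,3,4,5,6,7,9}; box has {1,2,3,4,5,6,7,9} → only 8 remains.
D6 = 9: row 6 has {1,2,3,5,6,7,8}; col 4 has {1,3,4,5}; box has {1,5,6,7,8} → only 9 remains.
F6 = 4: row 6 has {1,2,3,5,6,7,8,9}; col 6 has {1,5,6,7,8}; box has {1,5,6,7,8,9} → only 4 remains.
D7 = 7: row 7 has {1,2,3,4,5,6,8}; col 4 has {1,3,4,5,9}; box has {1,3,4,8} → only 7 remains.
F7 = 9: row 7 has {1,2,3,4,5,6,7,8}; col 6 has {1,4,5,6,7,8}; box has {1,3,4,7,8} → only 9 remains.

625739418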